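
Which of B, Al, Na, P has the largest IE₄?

B

Consider each +3 ion: B³⁺ is the bare [He] core; Al³⁺ is the bare [Ne] core; Na³⁺ is already 2 electrons into the core; P³⁺ still has 2 valence electrons.
Pulling an electron out of a noble-gas core costs far more than removing a remaining valence electron, so Na, Al and B sit at the high end of IE_4.
Tabulated IE_4 (kJ/mol): B 25026, Al 11577, Na 9543, P 4964.
Putting it together, IE_4: P < Na < Al < B.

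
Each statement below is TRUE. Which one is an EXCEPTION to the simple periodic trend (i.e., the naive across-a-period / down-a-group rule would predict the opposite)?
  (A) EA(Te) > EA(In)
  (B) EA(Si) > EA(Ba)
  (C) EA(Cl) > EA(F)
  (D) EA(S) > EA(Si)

(C)

The general trend: electron affinity increases across a period and decreases down a group.
(A) Te (period 5, group 16) vs In (period 5, group 13): the stated order agrees with the simple trend.
(B) Si (period 3, group 14) vs Ba (period 6, group 2): the stated order agrees with the simple trend.
(C) Cl (period 3, group 17) vs F (period 2, group 17): the stated order contradicts the simple trend.
(D) S (period 3, group 16) vs Si (period 3, group 14): the stated order agrees with the simple trend.
The exception is (C): F's small 2p subshell makes the incoming electron feel strong e⁻–e⁻ repulsion, so Cl actually releases more energy on gaining an electron.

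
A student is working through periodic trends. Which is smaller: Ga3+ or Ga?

Ga3+

Forming Ga3+ removes 3 electrons from Ga. Fewer electrons for the same nuclear charge means less shielding and a higher Z_eff on the remaining electrons, and for main-group metals the entire outer shell is lost.
A cation is smaller than its parent atom: Ga3+ < Ga.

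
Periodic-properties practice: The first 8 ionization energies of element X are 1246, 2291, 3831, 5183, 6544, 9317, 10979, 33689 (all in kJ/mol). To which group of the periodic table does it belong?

Group 17

Look for the largest jump between consecutive ionization energies: IE8/IE7 ≈ 3.1, far larger than any earlier ratio.
That jump marks the point where a core electron is being removed. So the atom has 7 valence electrons.
A main-group element with 7 valence electrons is in group 17.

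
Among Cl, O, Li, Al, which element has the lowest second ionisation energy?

Consider each +1 ion: Cl⁺ still has 6 valence electrons; O⁺ still has 5 valence electrons; Li⁺ is the bare [He] core; Al⁺ still has 2 valence electrons.
Breaking into a closed-shell core is much more expensive than removing a leftover valence electron — Li has the largest IE_2 here.
Valence configurations: Cl⁺ [Ne]3s²3p⁴, O⁺ [He]2s²2p³, Al⁺ [Ne]3s².
Approximate IE_2 values (kJ/mol): Cl 2298, O 3388, Li 7298, Al 1817.
So the second ionization energies run Al < Cl < O < Li.

Al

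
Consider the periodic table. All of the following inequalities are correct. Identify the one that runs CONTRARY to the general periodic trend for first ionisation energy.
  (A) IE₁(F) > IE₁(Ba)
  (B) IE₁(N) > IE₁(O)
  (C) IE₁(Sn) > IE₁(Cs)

(B)

The general trend: first ionisation energy increases across a period and decreases down a group.
(A) F (period 2, group 17) vs Ba (period 6, group 2): the stated order agrees with the simple trend.
(B) N (period 2, group 15) vs O (period 2, group 16): the stated order contradicts the simple trend.
(C) Sn (period 5, group 14) vs Cs (period 6, group 1): the stated order agrees with the simple trend.
The exception is (B): pairing an electron in O's 2p⁴ costs repulsion energy, so O ionizes more easily than half-filled N (2p³).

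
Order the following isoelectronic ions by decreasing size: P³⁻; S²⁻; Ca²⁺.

All of these have 18 electrons, so size is governed by nuclear charge alone: the more protons, the stronger the pull on the same electron cloud, and the smaller the ion.
Nuclear charges: Ca²⁺ (Z=20), S²⁻ (Z=16), P³⁻ (Z=15).
Largest to smallest: P³⁻ > S²⁻ > Ca²⁺.

P³⁻ > S²⁻ > Ca²⁺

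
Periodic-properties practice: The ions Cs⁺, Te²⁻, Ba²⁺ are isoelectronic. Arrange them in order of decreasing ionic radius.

All of these have 54 electrons, so size is governed by nuclear charge alone: the more protons, the stronger the pull on the same electron cloud, and the smaller the ion.
Nuclear charges: Ba²⁺ (Z=56), Cs⁺ (Z=55), Te²⁻ (Z=52).
Largest to smallest: Te²⁻ > Cs⁺ > Ba²⁺.

Te²⁻ > Cs⁺ > Ba²⁺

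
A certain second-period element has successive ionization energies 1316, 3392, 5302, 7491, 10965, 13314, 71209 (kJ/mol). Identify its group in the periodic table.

Look for the largest jump between consecutive ionization energies: IE7/IE6 ≈ 5.3, far larger than any earlier ratio.
That jump marks the point where a core electron is being removed. So the atom has 6 valence electrons.
A main-group element with 6 valence electrons is in group 16.

Group 16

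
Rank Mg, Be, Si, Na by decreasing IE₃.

Consider each +2 ion: Mg²⁺ is the bare [Ne] core; Be²⁺ is the bare [He] core; Si²⁺ still has 2 valence electrons; Na²⁺ is already 1 electron into the core.
Pulling an electron out of a noble-gas core costs far more than removing a remaining valence electron, so Na, Mg and Be sit at the high end of IE_3.
Approximate IE_3 values (kJ/mol): Mg 7733, Be 14849, Si 3232, Na 6910.
Putting it together, IE_3: Si < Na < Mg < Be.

Be > Mg > Na > Si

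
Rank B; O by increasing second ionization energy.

B < O

Consider each +1 ion: B⁺ still has 2 valence electrons; O⁺ still has 5 valence electrons.
All are still removing valence electrons, so compare the +1 ions as you would atoms: IE_2 generally rises across a period (higher Z_eff) and falls down a group (larger shell), subject to the usual subshell exceptions.
Valence configurations: B⁺ [He]2s², O⁺ [He]2s²2p³.
Tabulated IE_2 (kJ/mol): B 2427, O 3388.
Putting it together, IE_2: B < O.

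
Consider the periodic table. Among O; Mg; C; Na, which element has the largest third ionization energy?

After 2 electrons have been removed, what remains? O²⁺ still has 4 valence electrons; Mg²⁺ is the bare [Ne] core; C²⁺ still has 2 valence electrons; Na²⁺ is already 1 electron into the core.
Pulling an electron out of a noble-gas core costs far more than removing a remaining valence electron, so Na and Mg sit at the high end of IE_3.
Valence configurations: O²⁺ [He]2s²2p², C²⁺ [He]2s².
Tabulated IE_3 (kJ/mol): O 5300, Mg 7733, C 4620, Na 6910.
Putting it together, IE_3: C < O < Na < Mg.

Mg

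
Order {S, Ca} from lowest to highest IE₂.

Ca < S

After 1 electron has been removed, what remains? S⁺ still has 5 valence electrons; Ca⁺ still has 1 valence electron.
All are still removing valence electrons, so compare the +1 ions as you would atoms: IE_2 generally rises across a period (higher Z_eff) and falls down a group (larger shell), subject to the usual subshell exceptions.
Valence configurations: S⁺ [Ne]3s²3p³, Ca⁺ [Ar]4s¹.
Approximate IE_2 values (kJ/mol): S 2252, Ca 1145.
Overall IE_2 order: Ca < S.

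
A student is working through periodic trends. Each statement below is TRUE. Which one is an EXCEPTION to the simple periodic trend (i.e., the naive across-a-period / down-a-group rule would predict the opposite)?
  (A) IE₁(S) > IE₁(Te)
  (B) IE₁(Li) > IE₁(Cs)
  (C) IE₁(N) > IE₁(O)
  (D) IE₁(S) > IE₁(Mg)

The general trend: first ionisation energy increases across a period and decreases down a group.
(A) S (period 3, group 16) vs Te (period 5, group 16): the stated order agrees with the simple trend.
(B) Li (period 2, group 1) vs Cs (period 6, group 1): the stated order agrees with the simple trend.
(C) N (period 2, group 15) vs O (period 2, group 16): the stated order contradicts the simple trend.
(D) S (period 3, group 16) vs Mg (period 3, group 2): the stated order agrees with the simple trend.
The exception is (C): pairing an electron in O's 2p⁴ costs repulsion energy, so O ionizes more easily than half-filled N (2p³).

(C)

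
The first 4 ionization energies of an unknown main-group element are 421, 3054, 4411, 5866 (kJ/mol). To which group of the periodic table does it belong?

Group 1

Look for the largest jump between consecutive ionization energies: IE2/IE1 ≈ 7.3, far larger than any earlier ratio.
That jump marks the point where a core electron is being removed. So the atom has 1 valence electron.
A main-group element with 1 valence electron is in group 1.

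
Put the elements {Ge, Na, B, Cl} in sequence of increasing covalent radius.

B, Cl, Ge, Na

B is in period 2, group 13; Na is in period 3, group 1; Cl is in period 3, group 17; Ge is in period 4, group 14.
Atomic radius shrinks across a period as nuclear charge pulls the same shell inward, and grows down a group as new shells are added.
These span different periods and groups, so the two trends combine.
Cl > B: the two effects oppose for this pair; the down-group effect wins (99 vs 85 pm).
Ge > Cl: both effects reinforce here, so Ge is clearly the larger of the two.
Na > Ge: period and group pull opposite ways; the across-period shift dominates (155 vs 121 pm).
Approximate values (pm): B 85, Na 155, Cl 99, Ge 121.
So from smallest to largest: B < Cl < Ge < Na.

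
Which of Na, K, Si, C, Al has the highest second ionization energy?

Na

Consider each +1 ion: Na⁺ is the bare [Ne] core; K⁺ is the bare [Ar] core; Si⁺ still has 3 valence electrons; C⁺ still has 3 valence electrons; Al⁺ still has 2 valence electrons.
Pulling an electron out of a noble-gas core costs far more than removing a remaining valence electron, so K and Na sit at the high end of IE_2.
Valence configurations: Si⁺ [Ne]3s²3p¹, C⁺ [He]2s²2p¹, Al⁺ [Ne]3s².
Si⁺ loses a lone 3p electron whereas Al⁺ must break into a filled 3s² pair, so IE_2(Al) > IE_2(Si) even though Si has the higher nuclear charge.
Tabulated IE_2 (kJ/mol): Na 4562, K 3052, Si 1577, C 2353, Al 1817.
Hence IE_2: Si < Al < C < K < Na.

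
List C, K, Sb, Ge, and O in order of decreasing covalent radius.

K, Sb, Ge, C, O

Atomic radius shrinks across a period as nuclear charge pulls the same shell inward, and grows down a group as new shells are added.
These span different periods and groups, so the two trends combine.
C > O: both are in period 2; the period trend gives C the larger value.
Ge > C: they share group 14; the group trend gives Ge the larger value.
Sb > Ge: the two effects oppose for this pair; the down-group effect wins (140 vs 121 pm).
K > Sb: period and group pull opposite ways; the across-period shift dominates (196 vs 140 pm).
Tabulated atomic radius (pm): C 75, O 63, K 196, Ge 121, Sb 140.
So from largest to smallest: K > Sb > Ge > C > O.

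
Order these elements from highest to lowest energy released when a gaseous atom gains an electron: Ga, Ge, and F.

F > Ge > Ga

F is in period 2, group 17; Ga is in period 4, group 13; Ge is in period 4, group 14.
Electron affinity generally becomes more exothermic across a period toward the halogens and less exothermic down a group.
These span different periods and groups, so the two trends combine.
Ge > Ga: Ge lies to the right of Ga in period 4, so the across-period effect alone puts Ge higher.
F > Ge: both effects reinforce here, so F is clearly the higher of the two.
For reference (kJ/mol): F 328, Ga 29, Ge 119.
So from highest to lowest: F > Ge > Ga.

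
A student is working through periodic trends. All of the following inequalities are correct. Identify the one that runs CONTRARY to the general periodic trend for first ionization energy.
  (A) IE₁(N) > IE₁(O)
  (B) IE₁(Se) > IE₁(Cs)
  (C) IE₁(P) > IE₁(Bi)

The general trend: first ionization energy increases across a period and decreases down a group.
(A) N (period 2, group 15) vs O (period 2, group 16): the stated order contradicts the simple trend.
(B) Se (period 4, group 16) vs Cs (period 6, group 1): the stated order agrees with the simple trend.
(C) P (period 3, group 15) vs Bi (period 6, group 15): the stated order agrees with the simple trend.
The exception is (A): pairing an electron in O's 2p⁴ costs repulsion energy, so O ionizes more easily than half-filled N (2p³).

(A)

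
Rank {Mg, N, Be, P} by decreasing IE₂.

The second ionization energy removes an electron from the +1 ion. For each element: Mg⁺ still has 1 valence electron; N⁺ still has 4 valence electrons; Be⁺ still has 1 valence electron; P⁺ still has 4 valence electrons.
All are still removing valence electrons, so compare the +1 ions as you would atoms: IE_2 generally rises across a period (higher Z_eff) and falls down a group (larger shell), subject to the usual subshell exceptions.
Valence configurations: Mg⁺ [Ne]3s¹, N⁺ [He]2s²2p², Be⁺ [He]2s¹, P⁺ [Ne]3s²3p².
Tabulated IE_2 (kJ/mol): Mg 1451, N 2856, Be 1757, P 1907.
Overall IE_2 order: Mg < Be < P < N.

N, P, Be, Mg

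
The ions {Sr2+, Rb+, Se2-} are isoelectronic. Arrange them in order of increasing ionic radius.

All of these have 36 electrons, so size is governed by nuclear charge alone: the more protons, the stronger the pull on the same electron cloud, and the smaller the ion.
Nuclear charges: Sr2+ (Z=38), Rb+ (Z=37), Se2- (Z=34).
Smallest to largest: Sr2+ < Rb+ < Se2-.

Sr2+ < Rb+ < Se2-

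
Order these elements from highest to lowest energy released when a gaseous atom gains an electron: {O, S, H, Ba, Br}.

Br > S > O > H > Ba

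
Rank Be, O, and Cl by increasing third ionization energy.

Cl < O < Be

The third ionization energy removes an electron from the +2 ion. For each element: Be²⁺ is the bare [He] core; O²⁺ still has 4 valence electrons; Cl²⁺ still has 5 valence electrons.
Breaking into a closed-shell core is much more expensive than removing a leftover valence electron — Be has the largest IE_3 here.
Valence configurations: O²⁺ [He]2s²2p², Cl²⁺ [Ne]3s²3p³.
The numbers (kJ/mol): Be 14849, O 5300, Cl 3822.
Putting it together, IE_3: Cl < O < Be.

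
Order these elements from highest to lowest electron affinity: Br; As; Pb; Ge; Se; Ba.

Ge is in period 4, group 14; As is in period 4, group 15; Se is in period 4, group 16; Br is in period 4, group 17; Ba is in period 6, group 2; Pb is in period 6, group 14.
Adding an electron releases more energy for atoms nearer the top right (short of the noble gases).
Here both period and group differ, so the two effects have to be weighed against each other.
Pb > Ba: Pb lies to the right of Ba in period 6, so the across-period effect alone puts Pb higher.
As > Pb: relative to Pb, both the across-period and down-group shifts push As's electron affinity up.
Ge > As: this pair runs against the simple trend — see the exception note.
Se > Ge: both are in period 4; the period trend gives Se the larger value.
Br > Se: both are in period 4; the period trend gives Br the larger value.
Note the exception: Ge has a higher electron affinity than As, contrary to the simple trend — adding an electron to As's half-filled 4p³ is unfavourable, so Ge (4p²) has the more exothermic EA.
Approximate values (kJ/mol): Ge 119, As 78, Se 195, Br 325, Ba 14, Pb 35.
So from highest to lowest: Br > Se > Ge > As > Pb > Ba.

Br > Se > Ge > As > Pb > Ba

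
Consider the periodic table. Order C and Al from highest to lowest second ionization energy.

C > Al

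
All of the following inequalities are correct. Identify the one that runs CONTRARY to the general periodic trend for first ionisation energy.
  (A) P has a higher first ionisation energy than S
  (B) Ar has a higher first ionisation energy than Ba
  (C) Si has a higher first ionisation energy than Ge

The general trend: first ionisation energy increases across a period and decreases down a group.
(A) P (period 3, group 15) vs S (period 3, group 16): the stated order contradicts the simple trend.
(B) Ar (period 3, group 18) vs Ba (period 6, group 2): the stated order agrees with the simple trend.
(C) Si (period 3, group 14) vs Ge (period 4, group 14): the stated order agrees with the simple trend.
The exception is (A): S (3p⁴) ionizes more easily than half-filled P (3p³) because the paired 3p electron in S is pushed out by e⁻–e⁻ repulsion.

(A)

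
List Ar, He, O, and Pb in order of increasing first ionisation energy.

He is in period 1, group 18; O is in period 2, group 16; Ar is in period 3, group 18; Pb is in period 6, group 14.
First ionization energy rises across a period (greater Z_eff holds electrons more tightly) and falls down a group (valence electrons are farther from the nucleus).
These span different periods and groups, so the two trends combine.
O > Pb: relative to Pb, both the across-period and down-group shifts push O's first ionization energy up.
Ar > O: period and group pull opposite ways; the across-period shift dominates (1521 vs 1314 kJ/mol).
He > Ar: they share group 18; the group trend gives He the larger value.
Approximate values (kJ/mol): He 2372, O 1314, Ar 1521, Pb 716.
So from lowest to highest: Pb < O < Ar < He.

Pb, O, Ar, He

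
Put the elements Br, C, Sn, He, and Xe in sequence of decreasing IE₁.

He is in period 1, group 18; C is in period 2, group 14; Br is in period 4, group 17; Sn is in period 5, group 14; Xe is in period 5, group 18.
Removing the outermost electron gets harder across a period and easier down a group.
These span different periods and groups, so the two trends combine.
C > Sn: they share group 14; the group trend gives C the larger value.
Br > C: period and group pull opposite ways; the across-period shift dominates (1140 vs 1086 kJ/mol).
Xe > Br: period and group pull opposite ways; the across-period shift dominates (1170 vs 1140 kJ/mol).
He > Xe: they share group 18; the group trend gives He the larger value.
Tabulated first ionization energy (kJ/mol): He 2372, C 1086, Br 1140, Sn 709, Xe 1170.
So from highest to lowest: He > Xe > Br > C > Sn.

He, Xe, Br, C, Sn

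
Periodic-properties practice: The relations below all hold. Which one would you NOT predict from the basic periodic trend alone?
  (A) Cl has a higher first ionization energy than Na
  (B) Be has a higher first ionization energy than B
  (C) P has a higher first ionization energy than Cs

The general trend: first ionization energy increases across a period and decreases down a group.
(A) Cl (period 3, group 17) vs Na (period 3, group 1): the stated order agrees with the simple trend.
(B) Be (period 2, group 2) vs B (period 2, group 13): the stated order contradicts the simple trend.
(C) P (period 3, group 15) vs Cs (period 6, group 1): the stated order agrees with the simple trend.
The exception is (B): removing B's lone 2p electron is easier than breaking Be's filled 2s².

(B)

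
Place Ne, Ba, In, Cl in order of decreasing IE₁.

Ne > Cl > In > Ba

Ne is in period 2, group 18; Cl is in period 3, group 17; In is in period 5, group 13; Ba is in period 6, group 2.
Across a period the outer electron is held more tightly (higher IE₁); down a group it sits in a higher shell, more shielded, and comes off more easily.
These span different periods and groups, so the two trends combine.
In > Ba: both effects reinforce here, so In is clearly the higher of the two.
Cl > In: relative to In, both the across-period and down-group shifts push Cl's first ionization energy up.
Ne > Cl: relative to Cl, both the across-period and down-group shifts push Ne's first ionization energy up.
Approximate values (kJ/mol): Ne 2081, Cl 1251, In 558, Ba 503.
So from highest to lowest: Ne > Cl > In > Ba.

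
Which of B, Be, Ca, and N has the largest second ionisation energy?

After 1 electron has been removed, what remains? B⁺ still has 2 valence electrons; Be⁺ still has 1 valence electron; Ca⁺ still has 1 valence electron; N⁺ still has 4 valence electrons.
All are still removing valence electrons, so compare the +1 ions as you would atoms: IE_2 generally rises across a period (higher Z_eff) and falls down a group (larger shell), subject to the usual subshell exceptions.
Valence configurations: B⁺ [He]2s², Be⁺ [He]2s¹, Ca⁺ [Ar]4s¹, N⁺ [He]2s²2p².
Approximate IE_2 values (kJ/mol): B 2427, Be 1757, Ca 1145, N 2856.
So the second ionization energies run Ca < Be < B < N.

N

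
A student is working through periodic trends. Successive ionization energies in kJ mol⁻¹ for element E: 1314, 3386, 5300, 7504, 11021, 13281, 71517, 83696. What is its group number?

Group 16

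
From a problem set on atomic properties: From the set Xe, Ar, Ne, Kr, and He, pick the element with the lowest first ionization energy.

Xe

Removing the outermost electron gets harder across a period and easier down a group.
All are in group 18, so first ionization energy increases up the group.
The lowest first ionization energy among these belongs to Xe.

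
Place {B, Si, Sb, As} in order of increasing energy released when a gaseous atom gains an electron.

B < As < Sb < Si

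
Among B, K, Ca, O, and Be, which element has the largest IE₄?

IE_4 is the cost of taking one more electron from the +3 cation: B³⁺ is the bare [He] core; K³⁺ is already 2 electrons into the core; Ca³⁺ is already 1 electron into the core; O³⁺ still has 3 valence electrons; Be³⁺ is already 1 electron into the core.
Usually core removal costs more than valence removal, but here the competition is close: a tightly held n=2 valence electron can cost more to remove than an n=3 core electron, so the actual values have to decide it.
The numbers (kJ/mol): B 25026, K 5877, Ca 6491, O 7469, Be 21007.
So the fourth ionization energies run K < Ca < O < Be < B.

B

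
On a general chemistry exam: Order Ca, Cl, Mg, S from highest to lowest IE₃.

Mg > Ca > Cl > S

Consider each +2 ion: Ca²⁺ is the bare [Ar] core; Cl²⁺ still has 5 valence electrons; Mg²⁺ is the bare [Ne] core; S²⁺ still has 4 valence electrons.
Pulling an electron out of a noble-gas core costs far more than removing a remaining valence electron, so Ca and Mg sit at the high end of IE_3.
Valence configurations: Cl²⁺ [Ne]3s²3p³, S²⁺ [Ne]3s²3p².
The numbers (kJ/mol): Ca 4912, Cl 3822, Mg 7733, S 3357.
Putting it together, IE_3: S < Cl < Ca < Mg.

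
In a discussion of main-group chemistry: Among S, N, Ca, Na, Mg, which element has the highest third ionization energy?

Mg

IE_3 is the cost of taking one more electron from the +2 cation: S²⁺ still has 4 valence electrons; N²⁺ still has 3 valence electrons; Ca²⁺ is the bare [Ar] core; Na²⁺ is already 1 electron into the core; Mg²⁺ is the bare [Ne] core.
Core electrons are held far more tightly than valence electrons, so Ca, Na and Mg top the IE_3 order.
Valence configurations: S²⁺ [Ne]3s²3p², N²⁺ [He]2s²2p¹.
The numbers (kJ/mol): S 3357, N 4578, Ca 4912, Na 6910, Mg 7733.
So the third ionization energies run S < N < Ca < Na < Mg.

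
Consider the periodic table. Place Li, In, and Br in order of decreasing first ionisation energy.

Br > In > Li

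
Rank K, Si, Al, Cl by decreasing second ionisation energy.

K, Cl, Al, Si

Consider each +1 ion: K⁺ is the bare [Ar] core; Si⁺ still has 3 valence electrons; Al⁺ still has 2 valence electrons; Cl⁺ still has 6 valence electrons.
Breaking into a closed-shell core is much more expensive than removing a leftover valence electron — K has the largest IE_2 here.
Valence configurations: Si⁺ [Ne]3s²3p¹, Al⁺ [Ne]3s², Cl⁺ [Ne]3s²3p⁴.
Si⁺ loses a lone 3p electron whereas Al⁺ must break into a filled 3s² pair, so IE_2(Al) > IE_2(Si) even though Si has the higher nuclear charge.
The numbers (kJ/mol): K 3052, Si 1577, Al 1817, Cl 2298.
So the second ionization energies run Si < Al < Cl < K.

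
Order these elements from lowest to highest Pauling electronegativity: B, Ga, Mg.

Mg, Ga, B

Atoms toward the upper right of the periodic table pull bonding electrons most strongly.
These span different periods and groups, so the two trends combine.
Ga > Mg: the two effects oppose for this pair; the across-period effect wins (1.81 vs 1.31).
B > Ga: they share group 13; the group trend gives B the larger value.
Approximate values (Pauling): B 2.04, Mg 1.31, Ga 1.81.
So from lowest to highest: Mg < Ga < B.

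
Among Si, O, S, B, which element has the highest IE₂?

O

IE_2 is the cost of taking one more electron from the +1 cation: Si⁺ still has 3 valence electrons; O⁺ still has 5 valence electrons; S⁺ still has 5 valence electrons; B⁺ still has 2 valence electrons.
All are still removing valence electrons, so compare the +1 ions as you would atoms: IE_2 generally rises across a period (higher Z_eff) and falls down a group (larger shell), subject to the usual subshell exceptions.
Valence configurations: Si⁺ [Ne]3s²3p¹, O⁺ [He]2s²2p³, S⁺ [Ne]3s²3p³, B⁺ [He]2s².
Tabulated IE_2 (kJ/mol): Si 1577, O 3388, S 2252, B 2427.
So the second ionization energies run Si < S < B < O.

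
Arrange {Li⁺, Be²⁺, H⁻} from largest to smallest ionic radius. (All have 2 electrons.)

All of these have 2 electrons, so size is governed by nuclear charge alone: the more protons, the stronger the pull on the same electron cloud, and the smaller the ion.
Nuclear charges: Be²⁺ (Z=4), Li⁺ (Z=3), H⁻ (Z=1).
Largest to smallest: H⁻ > Li⁺ > Be²⁺.

H⁻ > Li⁺ > Be²⁺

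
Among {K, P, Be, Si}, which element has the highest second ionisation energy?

After 1 electron has been removed, what remains? K⁺ is the bare [Ar] core; P⁺ still has 4 valence electrons; Be⁺ still has 1 valence electron; Si⁺ still has 3 valence electrons.
Pulling an electron out of a noble-gas core costs far more than removing a remaining valence electron, so K sits at the high end of IE_2.
Valence configurations: P⁺ [Ne]3s²3p², Be⁺ [He]2s¹, Si⁺ [Ne]3s²3p¹.
The numbers (kJ/mol): K 3052, P 1907, Be 1757, Si 1577.
Hence IE_2: Si < Be < P < K.

K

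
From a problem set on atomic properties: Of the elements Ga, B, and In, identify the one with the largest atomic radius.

In

B is in period 2, group 13; Ga is in period 4, group 13; In is in period 5, group 13.
Across a period the added protons contract the valence shell; down a group each new principal shell makes the atom larger.
All are in group 13, so atomic radius increases down the group.
The largest atomic radius among these belongs to In.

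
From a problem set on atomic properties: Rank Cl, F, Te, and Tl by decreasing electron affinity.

Cl > F > Te > Tl

F is in period 2, group 17; Cl is in period 3, group 17; Te is in period 5, group 16; Tl is in period 6, group 13.
Adding an electron releases more energy for atoms nearer the top right (short of the noble gases).
These span different periods and groups, so the two trends combine.
Te > Tl: both effects reinforce here, so Te is clearly the higher of the two.
F > Te: both effects reinforce here, so F is clearly the higher of the two.
Cl > F: this pair runs against the simple trend — see the exception note.
Note the exception: Cl has a higher electron affinity than F, contrary to the simple trend — F's small 2p subshell makes the incoming electron feel strong e⁻–e⁻ repulsion, so Cl actually releases more energy on gaining an electron.
Tabulated electron affinity (kJ/mol): F 328, Cl 349, Te 190, Tl 19.
So from highest to lowest: Cl > F > Te > Tl.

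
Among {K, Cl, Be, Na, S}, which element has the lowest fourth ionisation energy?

Consider each +3 ion: K³⁺ is already 2 electrons into the core; Cl³⁺ still has 4 valence electrons; Be³⁺ is already 1 electron into the core; Na³⁺ is already 2 electrons into the core; S³⁺ still has 3 valence electrons.
Core electrons are held far more tightly than valence electrons, so K, Na and Be top the IE_4 order.
Valence configurations: Cl³⁺ [Ne]3s²3p², S³⁺ [Ne]3s²3p¹.
Tabulated IE_4 (kJ/mol): K 5877, Cl 5159, Be 21007, Na 9543, S 4556.
Putting it together, IE_4: S < Cl < K < Na < Be.

S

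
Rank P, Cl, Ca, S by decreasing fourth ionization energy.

After 3 electrons have been removed, what remains? P³⁺ still has 2 valence electrons; Cl³⁺ still has 4 valence electrons; Ca³⁺ is already 1 electron into the core; S³⁺ still has 3 valence electrons.
Core electrons are held far more tightly than valence electrons, so Ca tops the IE_4 order.
Valence configurations: P³⁺ [Ne]3s², Cl³⁺ [Ne]3s²3p², S³⁺ [Ne]3s²3p¹.
S³⁺ loses a lone 3p electron whereas P³⁺ must break into a filled 3s² pair, so IE_4(P) > IE_4(S) even though S has the higher nuclear charge.
Approximate IE_4 values (kJ/mol): P 4964, Cl 5159, Ca 6491, S 4556.
So the fourth ionization energies run S < P < Cl < Ca.

Ca > Cl > P > S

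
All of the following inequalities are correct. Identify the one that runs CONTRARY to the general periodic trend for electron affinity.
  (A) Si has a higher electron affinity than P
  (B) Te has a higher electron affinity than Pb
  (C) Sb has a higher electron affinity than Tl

(A)

The general trend: electron affinity increases across a period and decreases down a group.
(A) Si (period 3, group 14) vs P (period 3, group 15): the stated order contradicts the simple trend.
(B) Te (period 5, group 16) vs Pb (period 6, group 14): the stated order agrees with the simple trend.
(C) Sb (period 5, group 15) vs Tl (period 6, group 13): the stated order agrees with the simple trend.
The exception is (A): adding an electron to P's half-filled 3p³ is unfavourable, so Si (3p²) has the more exothermic EA.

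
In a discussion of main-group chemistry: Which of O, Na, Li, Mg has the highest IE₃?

Li

Consider each +2 ion: O²⁺ still has 4 valence electrons; Na²⁺ is already 1 electron into the core; Li²⁺ is already 1 electron into the core; Mg²⁺ is the bare [Ne] core.
Pulling an electron out of a noble-gas core costs far more than removing a remaining valence electron, so Na, Mg and Li sit at the high end of IE_3.
Tabulated IE_3 (kJ/mol): O 5300, Na 6910, Li 11815, Mg 7733.
Putting it together, IE_3: O < Na < Mg < Li.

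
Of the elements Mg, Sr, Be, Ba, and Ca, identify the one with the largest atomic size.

Ba

Be is in period 2, group 2; Mg is in period 3, group 2; Ca is in period 4, group 2; Sr is in period 5, group 2; Ba is in period 6, group 2.
Radius decreases left→right (rising Z_eff, same n) and increases top→bottom (higher n).
All are in group 2, so atomic radius increases down the group.
The largest atomic size among these belongs to Ba.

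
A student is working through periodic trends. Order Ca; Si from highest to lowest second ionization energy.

Si > Ca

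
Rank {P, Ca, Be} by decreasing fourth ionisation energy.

Be, Ca, P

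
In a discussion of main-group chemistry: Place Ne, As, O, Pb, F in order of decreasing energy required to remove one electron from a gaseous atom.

O is in period 2, group 16; F is in period 2, group 17; Ne is in period 2, group 18; As is in period 4, group 15; Pb is in period 6, group 14.
First ionization energy rises across a period (greater Z_eff holds electrons more tightly) and falls down a group (valence electrons are farther from the nucleus).
Here both period and group differ, so the two effects have to be weighed against each other.
As > Pb: both effects reinforce here, so As is clearly the higher of the two.
O > As: relative to As, both the across-period and down-group shifts push O's first ionization energy up.
F > O: F lies to the right of O in period 2, so the across-period effect alone puts F higher.
Ne > F: both are in period 2; the period trend gives Ne the larger value.
Approximate values (kJ/mol): O 1314, F 1681, Ne 2081, As 947, Pb 716.
So from highest to lowest: Ne > F > O > As > Pb.

Ne, F, O, As, Pb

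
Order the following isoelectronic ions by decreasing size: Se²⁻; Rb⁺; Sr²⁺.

All of these have 36 electrons, so size is governed by nuclear charge alone: the more protons, the stronger the pull on the same electron cloud, and the smaller the ion.
Nuclear charges: Sr²⁺ (Z=38), Rb⁺ (Z=37), Se²⁻ (Z=34).
Largest to smallest: Se²⁻ > Rb⁺ > Sr²⁺.

Se²⁻, Rb⁺, Sr²⁺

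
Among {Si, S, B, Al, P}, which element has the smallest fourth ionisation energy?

The fourth ionization energy removes an electron from the +3 ion. For each element: Si³⁺ still has 1 valence electron; S³⁺ still has 3 valence electrons; B³⁺ is the bare [He] core; Al³⁺ is the bare [Ne] core; P³⁺ still has 2 valence electrons.
Core electrons are held far more tightly than valence electrons, so Al and B top the IE_4 order.
Valence configurations: Si³⁺ [Ne]3s¹, S³⁺ [Ne]3s²3p¹, P³⁺ [Ne]3s².
S³⁺ loses a lone 3p electron whereas P³⁺ must break into a filled 3s² pair, so IE_4(P) > IE_4(S) even though S has the higher nuclear charge.
Approximate IE_4 values (kJ/mol): Si 4356, S 4556, B 25026, Al 11577, P 4964.
Overall IE_4 order: Si < S < P < Al < B.

Si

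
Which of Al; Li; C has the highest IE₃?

IE_3 is the cost of taking one more electron from the +2 cation: Al²⁺ still has 1 valence electron; Li²⁺ is already 1 electron into the core; C²⁺ still has 2 valence electrons.
Core electrons are held far more tightly than valence electrons, so Li tops the IE_3 order.
Valence configurations: Al²⁺ [Ne]3s¹, C²⁺ [He]2s².
The numbers (kJ/mol): Al 2745, Li 11815, C 4620.
So the third ionization energies run Al < C < Li.

Li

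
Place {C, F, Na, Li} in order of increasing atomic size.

F < C < Li < Na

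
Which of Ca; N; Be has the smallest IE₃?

N

The third ionization energy removes an electron from the +2 ion. For each element: Ca²⁺ is the bare [Ar] core; N²⁺ still has 3 valence electrons; Be²⁺ is the bare [He] core.
Pulling an electron out of a noble-gas core costs far more than removing a remaining valence electron, so Ca and Be sit at the high end of IE_3.
Tabulated IE_3 (kJ/mol): Ca 4912, N 4578, Be 14849.
Putting it together, IE_3: N < Ca < Be.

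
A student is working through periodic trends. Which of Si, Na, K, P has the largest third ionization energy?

Consider each +2 ion: Si²⁺ still has 2 valence electrons; Na²⁺ is already 1 electron into the core; K²⁺ is already 1 electron into the core; P²⁺ still has 3 valence electrons.
Pulling an electron out of a noble-gas core costs far more than removing a remaining valence electron, so K and Na sit at the high end of IE_3.
Valence configurations: Si²⁺ [Ne]3s², P²⁺ [Ne]3s²3p¹.
P²⁺ loses a lone 3p electron whereas Si²⁺ must break into a filled 3s² pair, so IE_3(Si) > IE_3(P) even though P has the higher nuclear charge.
Approximate IE_3 values (kJ/mol): Si 3232, Na 6910, K 4420, P 2914.
Putting it together, IE_3: P < Si < K < Na.

Na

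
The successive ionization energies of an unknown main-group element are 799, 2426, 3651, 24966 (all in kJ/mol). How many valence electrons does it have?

3

Look for the largest jump between consecutive ionization energies: IE4/IE3 ≈ 6.8, far larger than any earlier ratio.
That jump marks the point where a core electron is being removed. So the atom has 3 valence electrons.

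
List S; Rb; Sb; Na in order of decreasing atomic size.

Rb, Na, Sb, S

Across a period the added protons contract the valence shell; down a group each new principal shell makes the atom larger.
These span different periods and groups, so the two trends combine.
Sb > S: both effects reinforce here, so Sb is clearly the larger of the two.
Na > Sb: the two effects oppose for this pair; the across-period effect wins (155 vs 140 pm).
Rb > Na: they share group 1; the group trend gives Rb the larger value.
Tabulated atomic radius (pm): Na 155, S 103, Rb 210, Sb 140.
So from largest to smallest: Rb > Na > Sb > S.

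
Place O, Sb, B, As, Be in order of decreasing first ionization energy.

O, As, Be, Sb, B

Across a period the outer electron is held more tightly (higher IE₁); down a group it sits in a higher shell, more shielded, and comes off more easily.
Neither a single period nor a single group — weigh both effects.
Sb > B: the two effects oppose for this pair; the across-period effect wins (831 vs 801 kJ/mol).
Be > Sb: the two effects oppose for this pair; the down-group effect wins (900 vs 831 kJ/mol).
As > Be: the two effects oppose for this pair; the across-period effect wins (947 vs 900 kJ/mol).
O > As: both effects reinforce here, so O is clearly the higher of the two.
Note the exception: Be has a higher first ionization energy than B, contrary to the simple trend — removing B's lone 2p electron is easier than breaking Be's filled 2s².
Tabulated first ionization energy (kJ/mol): Be 900, B 801, O 1314, As 947, Sb 831.
So from highest to lowest: O > As > Be > Sb > B.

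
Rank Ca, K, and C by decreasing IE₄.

Ca > C > K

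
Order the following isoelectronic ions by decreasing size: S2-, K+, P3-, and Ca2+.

P3- > S2- > K+ > Ca2+

All of these have 18 electrons, so size is governed by nuclear charge alone: the more protons, the stronger the pull on the same electron cloud, and the smaller the ion.
Nuclear charges: Ca2+ (Z=20), K+ (Z=19), S2- (Z=16), P3- (Z=15).
Largest to smallest: P3- > S2- > K+ > Ca2+.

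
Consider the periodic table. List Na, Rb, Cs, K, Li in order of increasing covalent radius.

Li < Na < K < Rb < Cs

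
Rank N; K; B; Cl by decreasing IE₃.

N, K, Cl, B

The third ionization energy removes an electron from the +2 ion. For each element: N²⁺ still has 3 valence electrons; K²⁺ is already 1 electron into the core; B²⁺ still has 1 valence electron; Cl²⁺ still has 5 valence electrons.
Usually core removal costs more than valence removal, but here the competition is close: a tightly held n=2 valence electron can cost more to remove than an n=3 core electron, so the actual values have to decide it.
Valence configurations: N²⁺ [He]2s²2p¹, B²⁺ [He]2s¹, Cl²⁺ [Ne]3s²3p³.
Tabulated IE_3 (kJ/mol): N 4578, K 4420, B 3660, Cl 3822.
So the third ionization energies run B < Cl < K < N.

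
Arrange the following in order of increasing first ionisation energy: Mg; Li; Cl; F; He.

Li < Mg < Cl < F < He

He is in period 1, group 18; Li is in period 2, group 1; F is in period 2, group 17; Mg is in period 3, group 2; Cl is in period 3, group 17.
Removing the outermost electron gets harder across a period and easier down a group.
Neither a single period nor a single group — weigh both effects.
Mg > Li: the two effects oppose for this pair; the across-period effect wins (738 vs 520 kJ/mol).
Cl > Mg: both are in period 3; the period trend gives Cl the larger value.
F > Cl: F sits above Cl in group 17, so the down-group effect alone puts F higher.
He > F: both effects reinforce here, so He is clearly the higher of the two.
Approximate values (kJ/mol): He 2372, Li 520, F 1681, Mg 738, Cl 1251.
So from lowest to highest: Li < Mg < Cl < F < He.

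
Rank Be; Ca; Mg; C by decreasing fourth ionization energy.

After 3 electrons have been removed, what remains? Be³⁺ is already 1 electron into the core; Ca³⁺ is already 1 electron into the core; Mg³⁺ is already 1 electron into the core; C³⁺ still has 1 valence electron.
Pulling an electron out of a noble-gas core costs far more than removing a remaining valence electron, so Ca, Mg and Be sit at the high end of IE_4.
Tabulated IE_4 (kJ/mol): Be 21007, Ca 6491, Mg 10543, C 6223.
Putting it together, IE_4: C < Ca < Mg < Be.

Be > Mg > Ca > C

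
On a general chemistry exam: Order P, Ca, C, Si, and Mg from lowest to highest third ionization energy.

IE_3 is the cost of taking one more electron from the +2 cation: P²⁺ still has 3 valence electrons; Ca²⁺ is the bare [Ar] core; C²⁺ still has 2 valence electrons; Si²⁺ still has 2 valence electrons; Mg²⁺ is the bare [Ne] core.
Pulling an electron out of a noble-gas core costs far more than removing a remaining valence electron, so Ca and Mg sit at the high end of IE_3.
Valence configurations: P²⁺ [Ne]3s²3p¹, C²⁺ [He]2s², Si²⁺ [Ne]3s².
P²⁺ loses a lone 3p electron whereas Si²⁺ must break into a filled 3s² pair, so IE_3(Si) > IE_3(P) even though P has the higher nuclear charge.
Tabulated IE_3 (kJ/mol): P 2914, Ca 4912, C 4620, Si 3232, Mg 7733.
Overall IE_3 order: P < Si < C < Ca < Mg.

P < Si < C < Ca < Mg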